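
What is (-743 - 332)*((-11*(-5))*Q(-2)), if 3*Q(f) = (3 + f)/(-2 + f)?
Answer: 59125/12 ≈ 4927.1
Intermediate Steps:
Q(f) = (3 + f)/(3*(-2 + f)) (Q(f) = ((3 + f)/(-2 + f))/3 = (3 + f)/(3*(-2 + f)))
(-743 - 332)*((-11*(-5))*Q(-2)) = (-743 - 332)*((-11*(-5))*((3 - 2)/(3*(-2 - 2)))) = -59125*(⅓)*1/(-4) = -59125*(⅓)*(-¼)*1 = -59125*(-1)/12 = -1075*(-55/12) = 59125/12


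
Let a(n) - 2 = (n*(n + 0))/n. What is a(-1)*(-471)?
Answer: -471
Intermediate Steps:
a(n) = 2 + n (a(n) = 2 + (n*(n + 0))/n = 2 + (n*n)/n = 2 + n²/n = 2 + n)
a(-1)*(-471) = (2 - 1)*(-471) = 1*(-471) = -471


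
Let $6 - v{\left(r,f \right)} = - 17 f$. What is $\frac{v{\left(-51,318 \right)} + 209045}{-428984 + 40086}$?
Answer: $- \frac{214457}{388898} \approx -0.55145$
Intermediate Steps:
$v{\left(r,f \right)} = 6 + 17 f$ ($v{\left(r,f \right)} = 6 - - 17 f = 6 + 17 f$)
$\frac{v{\left(-51,318 \right)} + 209045}{-428984 + 40086} = \frac{\left(6 + 17 \cdot 318\right) + 209045}{-428984 + 40086} = \frac{\left(6 + 5406\right) + 209045}{-388898} = \left(5412 + 209045\right) \left(- \frac{1}{388898}\right) = 214457 \left(- \frac{1}{388898}\right) = - \frac{214457}{388898}$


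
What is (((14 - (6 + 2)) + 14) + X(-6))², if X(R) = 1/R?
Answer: 14161/36 ≈ 393.36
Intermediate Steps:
(((14 - (6 + 2)) + 14) + X(-6))² = (((14 - (6 + 2)) + 14) + 1/(-6))² = (((14 - 1*8) + 14) - ⅙)² = (((14 - 8) + 14) - ⅙)² = ((6 + 14) - ⅙)² = (20 - ⅙)² = (119/6)² = 14161/36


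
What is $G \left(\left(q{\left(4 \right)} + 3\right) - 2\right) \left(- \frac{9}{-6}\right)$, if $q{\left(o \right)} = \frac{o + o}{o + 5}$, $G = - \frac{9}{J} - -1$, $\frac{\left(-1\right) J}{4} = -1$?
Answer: $- \frac{85}{24} \approx -3.5417$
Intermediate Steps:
$J = 4$ ($J = \left(-4\right) \left(-1\right) = 4$)
$G = - \frac{5}{4}$ ($G = - \frac{9}{4} - -1 = \left(-9\right) \frac{1}{4} + 1 = - \frac{9}{4} + 1 = - \frac{5}{4} \approx -1.25$)
$q{\left(o \right)} = \frac{2 o}{5 + o}$
$G \left(\left(q{\left(4 \right)} + 3\right) - 2\right) \left(- \frac{9}{-6}\right) = - \frac{5 \left(\left(2 \cdot 4 \frac{1}{5 + 4} + 3\right) - 2\right)}{4} \left(- \frac{9}{-6}\right) = - \frac{5 \left(\left(2 \cdot 4 \cdot \frac{1}{9} + 3\right) - 2\right)}{4} \left(\left(-9\right) \left(- \frac{1}{6}\right)\right) = - \frac{5 \left(\left(2 \cdot 4 \cdot \frac{1}{9} + 3\right) - 2\right)}{4} \cdot \frac{3}{2} = - \frac{5 \left(\left(\frac{8}{9} + 3\right) - 2\right)}{4} \cdot \frac{3}{2} = - \frac{5 \left(\frac{35}{9} - 2\right)}{4} \cdot \frac{3}{2} = \left(- \frac{5}{4}\right) \frac{17}{9} \cdot \frac{3}{2} = \left(- \frac{85}{36}\right) \frac{3}{2} = - \frac{85}{24}$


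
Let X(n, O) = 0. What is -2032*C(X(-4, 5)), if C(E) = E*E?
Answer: 0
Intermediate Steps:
C(E) = E²
-2032*C(X(-4, 5)) = -2032*0² = -2032*0 = 0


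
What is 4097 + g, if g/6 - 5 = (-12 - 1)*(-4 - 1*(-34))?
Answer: 1787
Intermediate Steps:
g = -2310 (g = 30 + 6*((-12 - 1)*(-4 - 1*(-34))) = 30 + 6*(-13*(-4 + 34)) = 30 + 6*(-13*30) = 30 + 6*(-390) = 30 - 2340 = -2310)
4097 + g = 4097 - 2310 = 1787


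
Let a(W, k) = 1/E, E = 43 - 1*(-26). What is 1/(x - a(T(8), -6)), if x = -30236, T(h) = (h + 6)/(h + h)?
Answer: -69/2086285 ≈ -3.3073e-5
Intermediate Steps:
E = 69 (E = 43 + 26 = 69)
T(h) = (6 + h)/(2*h) (T(h) = (6 + h)/((2*h)) = (6 + h)*(1/(2*h)) = (6 + h)/(2*h))
a(W, k) = 1/69
1/(x - a(T(8), -6)) = 1/(-30236 - 1*1/69) = 1/(-30236 - 1/69) = 1/(-2086285/69) = -69/2086285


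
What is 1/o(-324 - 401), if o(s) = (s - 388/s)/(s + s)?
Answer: 1051250/525237 ≈ 2.0015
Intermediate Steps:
o(s) = (s - 388/s)/(2*s) (o(s) = (s - 388/s)/((2*s)) = (s - 388/s)*(1/(2*s)) = (s - 388/s)/(2*s))
1/o(-324 - 401) = 1/(½ - 194/(-324 - 401)²) = 1/(½ - 194/(-725)²) = 1/(½ - 194*1/525625) = 1/(½ - 194/525625) = 1/(525237/1051250) = 1051250/525237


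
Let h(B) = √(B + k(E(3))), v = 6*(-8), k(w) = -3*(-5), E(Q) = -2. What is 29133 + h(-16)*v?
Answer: 29133 - 48*I ≈ 29133.0 - 48.0*I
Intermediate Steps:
k(w) = 15
v = -48
h(B) = √(15 + B) (h(B) = √(B + 15) = √(15 + B))
29133 + h(-16)*v = 29133 + √(15 - 16)*(-48) = 29133 + √(-1)*(-48) = 29133 + I*(-48) = 29133 - 48*I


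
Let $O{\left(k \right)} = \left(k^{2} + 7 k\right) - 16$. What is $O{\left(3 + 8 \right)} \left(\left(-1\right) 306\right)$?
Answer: $-55692$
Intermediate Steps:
$O{\left(k \right)} = -16 + k^{2} + 7 k$
$O{\left(3 + 8 \right)} \left(\left(-1\right) 306\right) = \left(-16 + \left(3 + 8\right)^{2} + 7 \left(3 + 8\right)\right) \left(\left(-1\right) 306\right) = \left(-16 + 11^{2} + 7 \cdot 11\right) \left(-306\right) = \left(-16 + 121 + 77\right) \left(-306\right) = 182 \left(-306\right) = -55692$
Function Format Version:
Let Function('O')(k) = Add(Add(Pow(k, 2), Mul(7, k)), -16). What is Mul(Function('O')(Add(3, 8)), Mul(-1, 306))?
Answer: -55692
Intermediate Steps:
Function('O')(k) = Add(-16, Pow(k, 2), Mul(7, k))
Mul(Function('O')(Add(3, 8)), Mul(-1, 306)) = Mul(Add(-16, Pow(Add(3, 8), 2), Mul(7, Add(3, 8))), Mul(-1, 306)) = Mul(Add(-16, Pow(11, 2), Mul(7, 11)), -306) = Mul(Add(-16, 121, 77), -306) = Mul(182, -306) = -55692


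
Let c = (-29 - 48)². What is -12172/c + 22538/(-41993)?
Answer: -1879786/725879 ≈ -2.5897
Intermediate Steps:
c = 5929 (c = (-77)² = 5929)
-12172/c + 22538/(-41993) = -12172/5929 + 22538/(-41993) = -12172*1/5929 + 22538*(-1/41993) = -12172/5929 - 22538/41993 = -1879786/725879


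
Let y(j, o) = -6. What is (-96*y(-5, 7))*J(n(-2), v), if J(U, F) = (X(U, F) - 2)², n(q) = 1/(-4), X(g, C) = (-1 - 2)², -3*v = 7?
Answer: 28224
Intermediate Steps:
v = -7/3 (v = -⅓*7 = -7/3 ≈ -2.3333)
X(g, C) = 9 (X(g, C) = (-3)² = 9)
n(q) = -¼
J(U, F) = 49 (J(U, F) = (9 - 2)² = 7² = 49)
(-96*y(-5, 7))*J(n(-2), v) = -96*(-6)*49 = 576*49 = 28224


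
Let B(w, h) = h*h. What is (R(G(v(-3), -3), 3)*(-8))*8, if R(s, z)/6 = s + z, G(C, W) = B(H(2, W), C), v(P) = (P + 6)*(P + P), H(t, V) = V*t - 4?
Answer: -125568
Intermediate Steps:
H(t, V) = -4 + V*t
B(w, h) = h²
v(P) = 2*P*(6 + P) (v(P) = (6 + P)*(2*P) = 2*P*(6 + P))
G(C, W) = C²
R(s, z) = 6*s + 6*z (R(s, z) = 6*(s + z) = 6*s + 6*z)
(R(G(v(-3), -3), 3)*(-8))*8 = ((6*(2*(-3)*(6 - 3))² + 6*3)*(-8))*8 = ((6*(2*(-3)*3)² + 18)*(-8))*8 = ((6*(-18)² + 18)*(-8))*8 = ((6*324 + 18)*(-8))*8 = ((1944 + 18)*(-8))*8 = (1962*(-8))*8 = -15696*8 = -125568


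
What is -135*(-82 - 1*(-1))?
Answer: 10935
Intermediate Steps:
-135*(-82 - 1*(-1)) = -135*(-82 + 1) = -135*(-81) = 10935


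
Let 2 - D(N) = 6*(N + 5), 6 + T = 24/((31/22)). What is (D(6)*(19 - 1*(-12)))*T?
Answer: -21888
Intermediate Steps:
T = 342/31 (T = -6 + 24/((31/22)) = -6 + 24/((31*(1/22))) = -6 + 24/(31/22) = -6 + 24*(22/31) = -6 + 528/31 = 342/31 ≈ 11.032)
D(N) = -28 - 6*N (D(N) = 2 - 6*(N + 5) = 2 - 6*(5 + N) = 2 - (30 + 6*N) = 2 + (-30 - 6*N) = -28 - 6*N)
(D(6)*(19 - 1*(-12)))*T = ((-28 - 6*6)*(19 - 1*(-12)))*(342/31) = ((-28 - 36)*(19 + 12))*(342/31) = -64*31*(342/31) = -1984*342/31 = -21888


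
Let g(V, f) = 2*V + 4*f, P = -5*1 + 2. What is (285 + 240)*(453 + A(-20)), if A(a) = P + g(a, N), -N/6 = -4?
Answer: 265650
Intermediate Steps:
N = 24 (N = -6*(-4) = 24)
P = -3 (P = -5 + 2 = -3)
A(a) = 93 + 2*a (A(a) = -3 + (2*a + 4*24) = -3 + (2*a + 96) = -3 + (96 + 2*a) = 93 + 2*a)
(285 + 240)*(453 + A(-20)) = (285 + 240)*(453 + (93 + 2*(-20))) = 525*(453 + (93 - 40)) = 525*(453 + 53) = 525*506 = 265650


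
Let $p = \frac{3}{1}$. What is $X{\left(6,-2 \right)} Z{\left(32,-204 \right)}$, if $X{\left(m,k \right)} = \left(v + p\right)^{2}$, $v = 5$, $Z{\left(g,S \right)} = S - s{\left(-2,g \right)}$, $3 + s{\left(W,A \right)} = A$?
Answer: $-14912$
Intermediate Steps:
$s{\left(W,A \right)} = -3 + A$
$Z{\left(g,S \right)} = 3 + S - g$ ($Z{\left(g,S \right)} = S - \left(-3 + g\right) = 3 + S - g$)
$p = 3$ ($p = 3 \cdot 1 = 3$)
$X{\left(m,k \right)} = 64$ ($X{\left(m,k \right)} = \left(5 + 3\right)^{2} = 8^{2} = 64$)
$X{\left(6,-2 \right)} Z{\left(32,-204 \right)} = 64 \left(3 - 204 - 32\right) = 64 \left(-233\right) = -14912$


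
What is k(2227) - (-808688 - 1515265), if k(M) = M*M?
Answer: 7283482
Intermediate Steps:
k(M) = M²
k(2227) - (-808688 - 1515265) = 2227² - (-808688 - 1515265) = 4959529 - 1*(-2323953) = 4959529 + 2323953 = 7283482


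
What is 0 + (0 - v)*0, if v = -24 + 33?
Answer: 0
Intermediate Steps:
v = 9
0 + (0 - v)*0 = 0 + (0 - 1*9)*0 = 0 + (0 - 9)*0 = 0 - 9*0 = 0 + 0 = 0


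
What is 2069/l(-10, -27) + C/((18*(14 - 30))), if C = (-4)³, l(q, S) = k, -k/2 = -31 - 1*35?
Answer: 6295/396 ≈ 15.896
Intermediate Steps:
k = 132 (k = -2*(-31 - 1*35) = -2*(-31 - 35) = -2*(-66) = 132)
l(q, S) = 132
C = -64
2069/l(-10, -27) + C/((18*(14 - 30))) = 2069/132 - 64*1/(18*(14 - 30)) = 2069*(1/132) - 64/(18*(-16)) = 2069/132 - 64/(-288) = 2069/132 - 64*(-1/288) = 2069/132 + 2/9 = 6295/396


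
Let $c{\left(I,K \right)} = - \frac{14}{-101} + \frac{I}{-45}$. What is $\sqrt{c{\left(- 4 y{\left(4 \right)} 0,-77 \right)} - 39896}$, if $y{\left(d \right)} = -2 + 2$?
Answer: $\frac{19 i \sqrt{1127362}}{101} \approx 199.74 i$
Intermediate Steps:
$y{\left(d \right)} = 0$
$c{\left(I,K \right)} = \frac{14}{101} - \frac{I}{45}$ ($c{\left(I,K \right)} = \left(-14\right) \left(- \frac{1}{101}\right) + I \left(- \frac{1}{45}\right) = \frac{14}{101} - \frac{I}{45}$)
$\sqrt{c{\left(- 4 y{\left(4 \right)} 0,-77 \right)} - 39896} = \sqrt{\left(\frac{14}{101} - \frac{\left(-4\right) 0 \cdot 0}{45}\right) - 39896} = \sqrt{\left(\frac{14}{101} - \frac{0 \cdot 0}{45}\right) - 39896} = \sqrt{\left(\frac{14}{101} - 0\right) - 39896} = \sqrt{\left(\frac{14}{101} + 0\right) - 39896} = \sqrt{\frac{14}{101} - 39896} = \sqrt{- \frac{4029482}{101}} = \frac{19 i \sqrt{1127362}}{101}$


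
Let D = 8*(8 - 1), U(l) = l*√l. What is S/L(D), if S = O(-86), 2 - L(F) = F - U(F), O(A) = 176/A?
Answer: -108/168775 - 224*√14/168775 ≈ -0.0056059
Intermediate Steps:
U(l) = l^(3/2)
D = 56 (D = 8*7 = 56)
L(F) = 2 + F^(3/2) - F (L(F) = 2 - (F - F^(3/2)) = 2 + (F^(3/2) - F) = 2 + F^(3/2) - F)
S = -88/43 (S = 176/(-86) = 176*(-1/86) = -88/43 ≈ -2.0465)
S/L(D) = -88/(43*(2 + 56^(3/2) - 1*56)) = -88/(43*(2 + 112*√14 - 56)) = -88/(43*(-54 + 112*√14))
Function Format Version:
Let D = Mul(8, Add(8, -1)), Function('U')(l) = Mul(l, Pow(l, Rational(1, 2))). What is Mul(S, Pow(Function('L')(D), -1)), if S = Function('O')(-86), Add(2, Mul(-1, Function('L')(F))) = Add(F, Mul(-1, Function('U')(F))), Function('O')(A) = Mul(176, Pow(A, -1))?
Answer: Add(Rational(-108, 168775), Mul(Rational(-224, 168775), Pow(14, Rational(1, 2)))) ≈ -0.0056059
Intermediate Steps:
Function('U')(l) = Pow(l, Rational(3, 2))
D = 56 (D = Mul(8, 7) = 56)
Function('L')(F) = Add(2, Pow(F, Rational(3, 2)), Mul(-1, F)) (Function('L')(F) = Add(2, Mul(-1, Add(F, Mul(-1, Pow(F, Rational(3, 2)))))) = Add(2, Add(Pow(F, Rational(3, 2)), Mul(-1, F))) = Add(2, Pow(F, Rational(3, 2)), Mul(-1, F)))
S = Rational(-88, 43) (S = Mul(176, Pow(-86, -1)) = Mul(176, Rational(-1, 86)) = Rational(-88, 43) ≈ -2.0465)
Mul(S, Pow(Function('L')(D), -1)) = Mul(Rational(-88, 43), Pow(Add(2, Pow(56, Rational(3, 2)), Mul(-1, 56)), -1)) = Mul(Rational(-88, 43), Pow(Add(2, Mul(112, Pow(14, Rational(1, 2))), -56), -1)) = Mul(Rational(-88, 43), Pow(Add(-54, Mul(112, Pow(14, Rational(1, 2)))), -1))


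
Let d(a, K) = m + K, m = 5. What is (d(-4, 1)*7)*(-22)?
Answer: -924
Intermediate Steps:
d(a, K) = 5 + K
(d(-4, 1)*7)*(-22) = ((5 + 1)*7)*(-22) = (6*7)*(-22) = 42*(-22) = -924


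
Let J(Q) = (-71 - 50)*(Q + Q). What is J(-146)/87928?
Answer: 8833/21982 ≈ 0.40183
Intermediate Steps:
J(Q) = -242*Q
J(-146)/87928 = -242*(-146)/87928 = 35332*(1/87928) = 8833/21982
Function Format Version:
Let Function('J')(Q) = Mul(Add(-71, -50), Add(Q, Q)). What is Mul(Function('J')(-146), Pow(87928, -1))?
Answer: Rational(8833, 21982) ≈ 0.40183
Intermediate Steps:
Function('J')(Q) = Mul(-242, Q) (Function('J')(Q) = Mul(-121, Mul(2, Q)) = Mul(-242, Q))
Mul(Function('J')(-146), Pow(87928, -1)) = Mul(Mul(-242, -146), Pow(87928, -1)) = Mul(35332, Rational(1, 87928)) = Rational(8833, 21982)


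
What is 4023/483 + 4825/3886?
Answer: 5987951/625646 ≈ 9.5708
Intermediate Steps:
4023/483 + 4825/3886 = 4023*(1/483) + 4825*(1/3886) = 1341/161 + 4825/3886 = 5987951/625646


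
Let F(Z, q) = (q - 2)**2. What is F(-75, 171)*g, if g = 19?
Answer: 542659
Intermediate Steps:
F(Z, q) = (-2 + q)**2
F(-75, 171)*g = (-2 + 171)**2*19 = 169**2*19 = 28561*19 = 542659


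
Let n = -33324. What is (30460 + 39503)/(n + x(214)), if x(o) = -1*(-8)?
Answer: -69963/33316 ≈ -2.1000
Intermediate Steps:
x(o) = 8
(30460 + 39503)/(n + x(214)) = (30460 + 39503)/(-33324 + 8) = 69963/(-33316) = 69963*(-1/33316) = -69963/33316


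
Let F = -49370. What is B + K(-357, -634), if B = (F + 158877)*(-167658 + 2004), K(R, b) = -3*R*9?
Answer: -18140262939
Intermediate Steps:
K(R, b) = -27*R
B = -18140272578 (B = (-49370 + 158877)*(-167658 + 2004) = 109507*(-165654) = -18140272578)
B + K(-357, -634) = -18140272578 - 27*(-357) = -18140272578 + 9639 = -18140262939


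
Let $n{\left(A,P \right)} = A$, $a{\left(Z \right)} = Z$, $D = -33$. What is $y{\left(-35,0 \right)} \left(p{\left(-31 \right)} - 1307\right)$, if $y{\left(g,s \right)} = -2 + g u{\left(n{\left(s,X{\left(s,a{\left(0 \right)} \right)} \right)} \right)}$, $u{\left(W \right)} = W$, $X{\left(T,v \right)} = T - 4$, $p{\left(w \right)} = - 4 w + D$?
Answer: $2432$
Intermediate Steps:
$p{\left(w \right)} = -33 - 4 w$ ($p{\left(w \right)} = - 4 w - 33 = -33 - 4 w$)
$X{\left(T,v \right)} = -4 + T$ ($X{\left(T,v \right)} = T - 4 = -4 + T$)
$y{\left(g,s \right)} = -2 + g s$
$y{\left(-35,0 \right)} \left(p{\left(-31 \right)} - 1307\right) = \left(-2 - 0\right) \left(\left(-33 - -124\right) - 1307\right) = \left(-2 + 0\right) \left(\left(-33 + 124\right) - 1307\right) = - 2 \left(91 - 1307\right) = \left(-2\right) \left(-1216\right) = 2432$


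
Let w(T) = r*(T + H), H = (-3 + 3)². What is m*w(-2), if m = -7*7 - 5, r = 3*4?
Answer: 1296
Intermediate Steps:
r = 12
H = 0 (H = 0² = 0)
w(T) = 12*T (w(T) = 12*(T + 0) = 12*T)
m = -54 (m = -49 - 5 = -54)
m*w(-2) = -648*(-2) = -54*(-24) = 1296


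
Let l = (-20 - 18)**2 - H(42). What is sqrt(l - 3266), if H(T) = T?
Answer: 2*I*sqrt(466) ≈ 43.174*I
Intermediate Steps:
l = 1402 (l = (-20 - 18)**2 - 1*42 = (-38)**2 - 42 = 1444 - 42 = 1402)
sqrt(l - 3266) = sqrt(1402 - 3266) = sqrt(-1864) = 2*I*sqrt(466)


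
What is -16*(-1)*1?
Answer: 16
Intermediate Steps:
-16*(-1)*1 = 16*1 = 16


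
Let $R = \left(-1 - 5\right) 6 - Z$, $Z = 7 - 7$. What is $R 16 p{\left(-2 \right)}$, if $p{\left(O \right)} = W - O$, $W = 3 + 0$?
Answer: $-2880$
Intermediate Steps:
$Z = 0$
$W = 3$
$R = -36$ ($R = \left(-1 - 5\right) 6 - 0 = \left(-6\right) 6 + 0 = -36 + 0 = -36$)
$p{\left(O \right)} = 3 - O$
$R 16 p{\left(-2 \right)} = \left(-36\right) 16 \left(3 - -2\right) = - 576 \left(3 + 2\right) = \left(-576\right) 5 = -2880$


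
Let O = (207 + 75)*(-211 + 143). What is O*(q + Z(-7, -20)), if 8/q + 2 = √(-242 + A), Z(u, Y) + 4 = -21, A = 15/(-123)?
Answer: 4850204856/10091 + 460224*I*√45223/10091 ≈ 4.8065e+5 + 9698.7*I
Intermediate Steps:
A = -5/41 (A = 15*(-1/123) = -5/41 ≈ -0.12195)
Z(u, Y) = -25 (Z(u, Y) = -4 - 21 = -25)
q = 8/(-2 + 3*I*√45223/41) (q = 8/(-2 + √(-242 - 5/41)) = 8/(-2 + √(-9927/41)) = 8/(-2 + 3*I*√45223/41) ≈ -0.065008 - 0.50577*I)
O = -19176 (O = 282*(-68) = -19176)
O*(q + Z(-7, -20)) = -19176*((-656/10091 - 24*I*√45223/10091) - 25) = -19176*(-252931/10091 - 24*I*√45223/10091) = 4850204856/10091 + 460224*I*√45223/10091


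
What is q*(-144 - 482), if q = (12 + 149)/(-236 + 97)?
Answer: 100786/139 ≈ 725.08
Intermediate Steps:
q = -161/139 (q = 161/(-139) = 161*(-1/139) = -161/139 ≈ -1.1583)
q*(-144 - 482) = -161*(-144 - 482)/139 = -161/139*(-626) = 100786/139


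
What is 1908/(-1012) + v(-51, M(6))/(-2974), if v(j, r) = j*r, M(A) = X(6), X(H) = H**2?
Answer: -477045/376211 ≈ -1.2680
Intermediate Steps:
M(A) = 36 (M(A) = 6**2 = 36)
1908/(-1012) + v(-51, M(6))/(-2974) = 1908/(-1012) - 51*36/(-2974) = 1908*(-1/1012) - 1836*(-1/2974) = -477/253 + 918/1487 = -477045/376211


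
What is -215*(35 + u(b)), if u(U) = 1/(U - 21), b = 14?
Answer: -52460/7 ≈ -7494.3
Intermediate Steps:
u(U) = 1/(-21 + U)
-215*(35 + u(b)) = -215*(35 + 1/(-21 + 14)) = -215*(35 + 1/(-7)) = -215*(35 - 1/7) = -215*244/7 = -52460/7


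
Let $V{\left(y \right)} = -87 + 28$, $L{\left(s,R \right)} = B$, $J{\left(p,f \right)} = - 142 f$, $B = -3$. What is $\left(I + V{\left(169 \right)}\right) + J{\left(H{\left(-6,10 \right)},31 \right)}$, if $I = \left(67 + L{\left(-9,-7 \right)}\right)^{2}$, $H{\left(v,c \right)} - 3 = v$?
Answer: $-365$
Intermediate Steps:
$H{\left(v,c \right)} = 3 + v$
$L{\left(s,R \right)} = -3$
$I = 4096$ ($I = \left(67 - 3\right)^{2} = 64^{2} = 4096$)
$V{\left(y \right)} = -59$
$\left(I + V{\left(169 \right)}\right) + J{\left(H{\left(-6,10 \right)},31 \right)} = \left(4096 - 59\right) - 4402 = 4037 - 4402 = -365$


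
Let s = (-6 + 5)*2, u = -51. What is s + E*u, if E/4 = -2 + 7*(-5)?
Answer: 7546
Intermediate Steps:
E = -148 (E = 4*(-2 + 7*(-5)) = 4*(-2 - 35) = 4*(-37) = -148)
s = -2 (s = -1*2 = -2)
s + E*u = -2 - 148*(-51) = -2 + 7548 = 7546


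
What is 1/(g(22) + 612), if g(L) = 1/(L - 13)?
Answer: 9/5509 ≈ 0.0016337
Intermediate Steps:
g(L) = 1/(-13 + L)
1/(g(22) + 612) = 1/(1/(-13 + 22) + 612) = 1/(1/9 + 612) = 1/(⅑ + 612) = 1/(5509/9) = 9/5509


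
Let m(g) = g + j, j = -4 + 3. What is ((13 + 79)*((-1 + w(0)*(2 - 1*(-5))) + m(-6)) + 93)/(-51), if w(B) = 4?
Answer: -1933/51 ≈ -37.902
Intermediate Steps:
j = -1
m(g) = -1 + g (m(g) = g - 1 = -1 + g)
((13 + 79)*((-1 + w(0)*(2 - 1*(-5))) + m(-6)) + 93)/(-51) = ((13 + 79)*((-1 + 4*(2 - 1*(-5))) + (-1 - 6)) + 93)/(-51) = (92*((-1 + 4*(2 + 5)) - 7) + 93)*(-1/51) = (92*((-1 + 4*7) - 7) + 93)*(-1/51) = (92*((-1 + 28) - 7) + 93)*(-1/51) = (92*(27 - 7) + 93)*(-1/51) = (92*20 + 93)*(-1/51) = (1840 + 93)*(-1/51) = 1933*(-1/51) = -1933/51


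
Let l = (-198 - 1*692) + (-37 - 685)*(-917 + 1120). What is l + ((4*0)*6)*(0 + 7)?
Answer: -147456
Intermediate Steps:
l = -147456 (l = (-198 - 692) - 722*203 = -890 - 146566 = -147456)
l + ((4*0)*6)*(0 + 7) = -147456 + ((4*0)*6)*(0 + 7) = -147456 + (0*6)*7 = -147456 + 0*7 = -147456 + 0 = -147456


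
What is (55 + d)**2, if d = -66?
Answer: 121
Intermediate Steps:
(55 + d)**2 = (55 - 66)**2 = (-11)**2 = 121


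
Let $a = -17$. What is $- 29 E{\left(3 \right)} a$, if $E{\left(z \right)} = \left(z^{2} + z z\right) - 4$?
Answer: $6902$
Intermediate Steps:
$E{\left(z \right)} = -4 + 2 z^{2}$ ($E{\left(z \right)} = \left(z^{2} + z^{2}\right) - 4 = 2 z^{2} - 4 = -4 + 2 z^{2}$)
$- 29 E{\left(3 \right)} a = - 29 \left(-4 + 2 \cdot 3^{2}\right) \left(-17\right) = - 29 \left(-4 + 2 \cdot 9\right) \left(-17\right) = - 29 \left(-4 + 18\right) \left(-17\right) = \left(-29\right) 14 \left(-17\right) = \left(-406\right) \left(-17\right) = 6902$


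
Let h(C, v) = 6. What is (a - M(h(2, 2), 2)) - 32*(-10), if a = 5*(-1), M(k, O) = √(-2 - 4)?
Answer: 315 - I*√6 ≈ 315.0 - 2.4495*I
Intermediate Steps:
M(k, O) = I*√6 (M(k, O) = √(-6) = I*√6)
a = -5
(a - M(h(2, 2), 2)) - 32*(-10) = (-5 - I*√6) - 32*(-10) = (-5 - I*√6) + 320 = 315 - I*√6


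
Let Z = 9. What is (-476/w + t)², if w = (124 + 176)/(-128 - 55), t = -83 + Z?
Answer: 29257281/625 ≈ 46812.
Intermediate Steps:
t = -74 (t = -83 + 9 = -74)
w = -100/61 (w = 300/(-183) = 300*(-1/183) = -100/61 ≈ -1.6393)
(-476/w + t)² = (-476/(-100/61) - 74)² = (-476*(-61/100) - 74)² = (7259/25 - 74)² = (5409/25)² = 29257281/625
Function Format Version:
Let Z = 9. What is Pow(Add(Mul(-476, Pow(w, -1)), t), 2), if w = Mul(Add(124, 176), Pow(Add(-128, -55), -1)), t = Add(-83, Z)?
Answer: Rational(29257281, 625) ≈ 46812.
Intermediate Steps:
t = -74 (t = Add(-83, 9) = -74)
w = Rational(-100, 61) (w = Mul(300, Pow(-183, -1)) = Mul(300, Rational(-1, 183)) = Rational(-100, 61) ≈ -1.6393)
Pow(Add(Mul(-476, Pow(w, -1)), t), 2) = Pow(Add(Mul(-476, Pow(Rational(-100, 61), -1)), -74), 2) = Pow(Add(Mul(-476, Rational(-61, 100)), -74), 2) = Pow(Add(Rational(7259, 25), -74), 2) = Pow(Rational(5409, 25), 2) = Rational(29257281, 625)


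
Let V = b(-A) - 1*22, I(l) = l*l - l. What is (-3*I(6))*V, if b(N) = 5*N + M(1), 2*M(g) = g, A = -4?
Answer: 135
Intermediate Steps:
M(g) = g/2
b(N) = 1/2 + 5*N (b(N) = 5*N + (1/2)*1 = 5*N + 1/2 = 1/2 + 5*N)
I(l) = l**2 - l
V = -3/2 (V = (1/2 + 5*(-1*(-4))) - 1*22 = (1/2 + 5*4) - 22 = (1/2 + 20) - 22 = 41/2 - 22 = -3/2 ≈ -1.5000)
(-3*I(6))*V = -18*(-1 + 6)*(-3/2) = -18*5*(-3/2) = -3*30*(-3/2) = -90*(-3/2) = 135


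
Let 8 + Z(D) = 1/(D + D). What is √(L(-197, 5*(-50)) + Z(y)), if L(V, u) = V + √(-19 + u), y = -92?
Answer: √(-1735166 + 8464*I*√269)/92 ≈ 0.57229 + 14.329*I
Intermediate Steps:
Z(D) = -8 + 1/(2*D) (Z(D) = -8 + 1/(D + D) = -8 + 1/(2*D))
√(L(-197, 5*(-50)) + Z(y)) = √((-197 + √(-19 + 5*(-50))) + (-8 + (½)/(-92))) = √((-197 + √(-19 - 250)) + (-8 + (½)*(-1/92))) = √((-197 + √(-269)) + (-8 - 1/184)) = √((-197 + I*√269) - 1473/184) = √(-37721/184 + I*√269)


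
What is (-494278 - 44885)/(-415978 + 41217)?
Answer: 539163/374761 ≈ 1.4387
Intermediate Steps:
(-494278 - 44885)/(-415978 + 41217) = -539163/(-374761) = -539163*(-1/374761) = 539163/374761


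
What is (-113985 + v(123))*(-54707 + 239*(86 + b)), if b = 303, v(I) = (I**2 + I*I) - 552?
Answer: -3224851656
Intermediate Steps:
v(I) = -552 + 2*I**2 (v(I) = (I**2 + I**2) - 552 = 2*I**2 - 552 = -552 + 2*I**2)
(-113985 + v(123))*(-54707 + 239*(86 + b)) = (-113985 + (-552 + 2*123**2))*(-54707 + 239*(86 + 303)) = (-113985 + (-552 + 2*15129))*(-54707 + 239*389) = (-113985 + (-552 + 30258))*(-54707 + 92971) = (-113985 + 29706)*38264 = -84279*38264 = -3224851656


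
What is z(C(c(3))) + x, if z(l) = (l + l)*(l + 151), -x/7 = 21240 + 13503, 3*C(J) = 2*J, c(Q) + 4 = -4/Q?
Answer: -19784209/81 ≈ -2.4425e+5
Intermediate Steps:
c(Q) = -4 - 4/Q
C(J) = 2*J/3 (C(J) = (2*J)/3 = 2*J/3)
x = -243201 (x = -7*(21240 + 13503) = -7*34743 = -243201)
z(l) = 2*l*(151 + l) (z(l) = (2*l)*(151 + l) = 2*l*(151 + l))
z(C(c(3))) + x = 2*(2*(-4 - 4/3)/3)*(151 + 2*(-4 - 4/3)/3) - 243201 = 2*((⅔)*(-16/3))*(151 + (⅔)*(-16/3)) - 243201 = 2*(-32/9)*(151 - 32/9) - 243201 = 2*(-32/9)*(1327/9) - 243201 = -84928/81 - 243201 = -19784209/81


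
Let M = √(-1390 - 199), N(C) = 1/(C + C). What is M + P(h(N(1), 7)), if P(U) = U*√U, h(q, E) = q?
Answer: √2/4 + I*√1589 ≈ 0.35355 + 39.862*I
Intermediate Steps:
N(C) = 1/(2*C)
P(U) = U^(3/2)
M = I*√1589 (M = √(-1589) = I*√1589 ≈ 39.862*I)
M + P(h(N(1), 7)) = I*√1589 + ((½)/1)^(3/2) = I*√1589 + ((½)*1)^(3/2) = I*√1589 + (½)^(3/2) = I*√1589 + √2/4 = √2/4 + I*√1589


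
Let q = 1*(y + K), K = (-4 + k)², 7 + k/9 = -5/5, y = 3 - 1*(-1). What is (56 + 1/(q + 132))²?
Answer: 109609331329/34951744 ≈ 3136.0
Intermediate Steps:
y = 4 (y = 3 + 1 = 4)
k = -72 (k = -63 + 9*(-5/5) = -63 + 9*(-5*⅕) = -63 + 9*(-1) = -63 - 9 = -72)
K = 5776 (K = (-4 - 72)² = (-76)² = 5776)
q = 5780 (q = 1*(4 + 5776) = 1*5780 = 5780)
(56 + 1/(q + 132))² = (56 + 1/(5780 + 132))² = (56 + 1/5912)² = (331073/5912)² = 109609331329/34951744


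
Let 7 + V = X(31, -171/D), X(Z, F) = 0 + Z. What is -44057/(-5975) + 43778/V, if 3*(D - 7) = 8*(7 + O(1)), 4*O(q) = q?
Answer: 131315459/71700 ≈ 1831.5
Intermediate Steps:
O(q) = q/4
D = 79/3 (D = 7 + (8*(7 + (¼)*1))/3 = 7 + (8*(7 + ¼))/3 = 7 + (8*(29/4))/3 = 7 + (⅓)*58 = 7 + 58/3 = 79/3 ≈ 26.333)
X(Z, F) = Z
V = 24 (V = -7 + 31 = 24)
-44057/(-5975) + 43778/V = -44057/(-5975) + 43778/24 = -44057*(-1/5975) + 43778*(1/24) = 44057/5975 + 21889/12 = 131315459/71700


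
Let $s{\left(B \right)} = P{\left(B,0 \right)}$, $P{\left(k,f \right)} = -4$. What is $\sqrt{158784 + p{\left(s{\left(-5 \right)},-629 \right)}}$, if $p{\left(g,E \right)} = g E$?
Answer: $10 \sqrt{1613} \approx 401.62$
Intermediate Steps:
$s{\left(B \right)} = -4$
$p{\left(g,E \right)} = E g$
$\sqrt{158784 + p{\left(s{\left(-5 \right)},-629 \right)}} = \sqrt{158784 - -2516} = \sqrt{158784 + 2516} = \sqrt{161300} = 10 \sqrt{1613}$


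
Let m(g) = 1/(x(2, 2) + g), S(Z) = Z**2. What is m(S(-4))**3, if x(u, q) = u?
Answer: 1/5832 ≈ 0.00017147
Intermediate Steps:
m(g) = 1/(2 + g)
m(S(-4))**3 = (1/(2 + (-4)**2))**3 = (1/(2 + 16))**3 = (1/18)**3 = 1/5832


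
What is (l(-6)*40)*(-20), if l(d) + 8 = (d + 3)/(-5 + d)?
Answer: 68000/11 ≈ 6181.8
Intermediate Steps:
l(d) = -8 + (3 + d)/(-5 + d) (l(d) = -8 + (d + 3)/(-5 + d) = -8 + (3 + d)/(-5 + d))
(l(-6)*40)*(-20) = (((43 - 7*(-6))/(-5 - 6))*40)*(-20) = (((43 + 42)/(-11))*40)*(-20) = (-1/11*85*40)*(-20) = -85/11*40*(-20) = -3400/11*(-20) = 68000/11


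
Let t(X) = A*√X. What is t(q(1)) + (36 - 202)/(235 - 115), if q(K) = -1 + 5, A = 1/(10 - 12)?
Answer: -143/60 ≈ -2.3833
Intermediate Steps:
A = -½ (A = 1/(-2) = -½ ≈ -0.50000)
q(K) = 4
t(X) = -√X/2
t(q(1)) + (36 - 202)/(235 - 115) = -√4/2 + (36 - 202)/(235 - 115) = -½*2 - 166/120 = -1 - 166*1/120 = -1 - 83/60 = -143/60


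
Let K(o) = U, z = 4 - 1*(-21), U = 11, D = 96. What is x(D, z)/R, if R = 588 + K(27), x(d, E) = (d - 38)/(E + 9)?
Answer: 29/10183 ≈ 0.0028479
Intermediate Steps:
z = 25 (z = 4 + 21 = 25)
K(o) = 11
x(d, E) = (-38 + d)/(9 + E)
R = 599 (R = 588 + 11 = 599)
x(D, z)/R = ((-38 + 96)/(9 + 25))/599 = (58/34)*(1/599) = ((1/34)*58)*(1/599) = (29/17)*(1/599) = 29/10183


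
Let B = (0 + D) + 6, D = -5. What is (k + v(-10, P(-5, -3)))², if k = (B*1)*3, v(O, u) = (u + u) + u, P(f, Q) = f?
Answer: 144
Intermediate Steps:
B = 1 (B = (0 - 5) + 6 = -5 + 6 = 1)
v(O, u) = 3*u (v(O, u) = 2*u + u = 3*u)
k = 3 (k = (1*1)*3 = 1*3 = 3)
(k + v(-10, P(-5, -3)))² = (3 + 3*(-5))² = (3 - 15)² = (-12)² = 144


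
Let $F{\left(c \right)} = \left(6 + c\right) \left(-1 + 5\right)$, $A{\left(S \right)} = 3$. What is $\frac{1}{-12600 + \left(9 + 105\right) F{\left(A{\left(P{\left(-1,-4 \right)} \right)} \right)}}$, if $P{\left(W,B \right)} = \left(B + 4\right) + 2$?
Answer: $- \frac{1}{8496} \approx -0.0001177$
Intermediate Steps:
$P{\left(W,B \right)} = 6 + B$ ($P{\left(W,B \right)} = \left(4 + B\right) + 2 = 6 + B$)
$F{\left(c \right)} = 24 + 4 c$ ($F{\left(c \right)} = \left(6 + c\right) 4 = 24 + 4 c$)
$\frac{1}{-12600 + \left(9 + 105\right) F{\left(A{\left(P{\left(-1,-4 \right)} \right)} \right)}} = \frac{1}{-12600 + \left(9 + 105\right) \left(24 + 4 \cdot 3\right)} = \frac{1}{-12600 + 114 \left(24 + 12\right)} = \frac{1}{-12600 + 114 \cdot 36} = \frac{1}{-12600 + 4104} = \frac{1}{-8496} = - \frac{1}{8496}$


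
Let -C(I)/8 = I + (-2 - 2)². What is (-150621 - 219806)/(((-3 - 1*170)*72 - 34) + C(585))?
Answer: 370427/17298 ≈ 21.414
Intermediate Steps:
C(I) = -128 - 8*I (C(I) = -8*(I + (-2 - 2)²) = -8*(I + (-4)²) = -8*(I + 16) = -8*(16 + I) = -128 - 8*I)
(-150621 - 219806)/(((-3 - 1*170)*72 - 34) + C(585)) = (-150621 - 219806)/(((-3 - 1*170)*72 - 34) + (-128 - 8*585)) = -370427/(((-3 - 170)*72 - 34) + (-128 - 4680)) = -370427/((-173*72 - 34) - 4808) = -370427/((-12456 - 34) - 4808) = -370427/(-12490 - 4808) = -370427/(-17298) = -370427*(-1/17298) = 370427/17298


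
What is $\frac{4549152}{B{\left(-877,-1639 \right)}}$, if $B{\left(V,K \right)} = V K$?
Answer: $\frac{4549152}{1437403} \approx 3.1648$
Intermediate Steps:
$B{\left(V,K \right)} = K V$
$\frac{4549152}{B{\left(-877,-1639 \right)}} = \frac{4549152}{\left(-1639\right) \left(-877\right)} = \frac{4549152}{1437403}$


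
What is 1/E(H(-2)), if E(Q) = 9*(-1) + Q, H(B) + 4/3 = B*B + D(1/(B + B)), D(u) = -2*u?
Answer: -6/35 ≈ -0.17143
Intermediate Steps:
H(B) = -4/3 + B² - 1/B (H(B) = -4/3 + (B*B - 2/(B + B)) = -4/3 + (B² - 2*1/(2*B)) = -4/3 + (B² - 1/B) = -4/3 + B² - 1/B)
E(Q) = -9 + Q
1/E(H(-2)) = 1/(-9 + (-4/3 + (-2)² - 1/(-2))) = 1/(-9 + (-4/3 + 4 - 1*(-½))) = 1/(-9 + (-4/3 + 4 + ½)) = 1/(-9 + 19/6) = 1/(-35/6) = -6/35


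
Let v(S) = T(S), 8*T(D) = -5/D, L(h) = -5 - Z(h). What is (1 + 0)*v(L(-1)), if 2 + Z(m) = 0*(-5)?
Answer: 5/24 ≈ 0.20833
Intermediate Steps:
Z(m) = -2 (Z(m) = -2 + 0*(-5) = -2 + 0 = -2)
L(h) = -3 (L(h) = -5 - 1*(-2) = -5 + 2 = -3)
T(D) = -5/(8*D) (T(D) = (-5/D)/8 = -5/(8*D))
v(S) = -5/(8*S)
(1 + 0)*v(L(-1)) = (1 + 0)*(-5/8/(-3)) = 1*(-5/8*(-⅓)) = 1*(5/24) = 5/24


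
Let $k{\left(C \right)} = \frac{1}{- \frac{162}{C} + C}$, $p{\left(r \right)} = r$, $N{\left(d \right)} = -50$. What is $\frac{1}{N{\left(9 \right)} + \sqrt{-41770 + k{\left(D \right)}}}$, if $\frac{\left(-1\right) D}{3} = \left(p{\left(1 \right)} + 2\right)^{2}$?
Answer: $- \frac{1050}{929671} - \frac{i \sqrt{18420591}}{929671} \approx -0.0011294 - 0.0046166 i$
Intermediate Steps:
$D = -27$ ($D = - 3 \left(1 + 2\right)^{2} = - 3 \cdot 3^{2} = \left(-3\right) 9 = -27$)
$k{\left(C \right)} = \frac{1}{C - \frac{162}{C}}$
$\frac{1}{N{\left(9 \right)} + \sqrt{-41770 + k{\left(D \right)}}} = \frac{1}{-50 + \sqrt{-41770 - \frac{27}{-162 + \left(-27\right)^{2}}}} = \frac{1}{-50 + \sqrt{-41770 - \frac{27}{-162 + 729}}} = \frac{1}{-50 + \sqrt{-41770 - \frac{27}{567}}} = \frac{1}{-50 + \sqrt{-41770 - \frac{1}{21}}} = \frac{1}{-50 + \sqrt{- \frac{877171}{21}}} = \frac{1}{-50 + \frac{i \sqrt{18420591}}{21}}$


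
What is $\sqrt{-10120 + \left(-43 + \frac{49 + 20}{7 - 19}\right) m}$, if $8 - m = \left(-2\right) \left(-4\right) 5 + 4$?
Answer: $i \sqrt{8365} \approx 91.46 i$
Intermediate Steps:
$m = -36$ ($m = 8 - \left(\left(-2\right) \left(-4\right) 5 + 4\right) = 8 - \left(8 \cdot 5 + 4\right) = 8 - \left(40 + 4\right) = 8 - 44 = -36$)
$\sqrt{-10120 + \left(-43 + \frac{49 + 20}{7 - 19}\right) m} = \sqrt{-10120 + \left(-43 + \frac{49 + 20}{7 - 19}\right) \left(-36\right)} = \sqrt{-10120 + \left(-43 + \frac{69}{-12}\right) \left(-36\right)} = \sqrt{-10120 + \left(-43 + 69 \left(- \frac{1}{12}\right)\right) \left(-36\right)} = \sqrt{-10120 + \left(-43 - \frac{23}{4}\right) \left(-36\right)} = \sqrt{-10120 - -1755} = \sqrt{-10120 + 1755} = \sqrt{-8365} = i \sqrt{8365}$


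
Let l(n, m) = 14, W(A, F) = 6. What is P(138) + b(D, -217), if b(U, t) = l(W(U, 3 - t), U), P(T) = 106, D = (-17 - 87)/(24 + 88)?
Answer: 120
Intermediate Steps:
D = -13/14 (D = -104/112 = -104*1/112 = -13/14 ≈ -0.92857)
b(U, t) = 14
P(138) + b(D, -217) = 106 + 14 = 120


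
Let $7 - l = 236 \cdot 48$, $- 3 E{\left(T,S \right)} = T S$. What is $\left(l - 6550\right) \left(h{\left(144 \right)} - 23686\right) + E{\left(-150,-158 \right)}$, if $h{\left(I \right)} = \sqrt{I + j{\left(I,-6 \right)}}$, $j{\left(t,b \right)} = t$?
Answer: $423284606 - 214452 \sqrt{2} \approx 4.2298 \cdot 10^{8}$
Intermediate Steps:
$E{\left(T,S \right)} = - \frac{S T}{3}$ ($E{\left(T,S \right)} = - \frac{T S}{3} = - \frac{S T}{3}$)
$h{\left(I \right)} = \sqrt{2} \sqrt{I}$ ($h{\left(I \right)} = \sqrt{I + I} = \sqrt{2 I} = \sqrt{2} \sqrt{I}$)
$l = -11321$ ($l = 7 - 236 \cdot 48 = 7 - 11328 = -11321$)
$\left(l - 6550\right) \left(h{\left(144 \right)} - 23686\right) + E{\left(-150,-158 \right)} = \left(-11321 - 6550\right) \left(\sqrt{2} \sqrt{144} - 23686\right) - \left(- \frac{158}{3}\right) \left(-150\right) = \left(-11321 - 6550\right) \left(\sqrt{2} \cdot 12 - 23686\right) - 7900 = - 17871 \left(12 \sqrt{2} - 23686\right) - 7900 = - 17871 \left(-23686 + 12 \sqrt{2}\right) - 7900 = \left(423292506 - 214452 \sqrt{2}\right) - 7900 = 423284606 - 214452 \sqrt{2}$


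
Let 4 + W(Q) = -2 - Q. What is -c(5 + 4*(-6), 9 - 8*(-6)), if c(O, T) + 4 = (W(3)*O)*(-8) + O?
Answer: 1391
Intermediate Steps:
W(Q) = -6 - Q (W(Q) = -4 + (-2 - Q) = -6 - Q)
c(O, T) = -4 + 73*O (c(O, T) = -4 + (((-6 - 1*3)*O)*(-8) + O) = -4 + (((-6 - 3)*O)*(-8) + O) = -4 + (-9*O*(-8) + O) = -4 + (72*O + O) = -4 + 73*O)
-c(5 + 4*(-6), 9 - 8*(-6)) = -(-4 + 73*(5 + 4*(-6))) = -(-4 + 73*(5 - 24)) = -(-4 + 73*(-19)) = -(-4 - 1387) = -1*(-1391) = 1391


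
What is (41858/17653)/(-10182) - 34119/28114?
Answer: -3066911479243/2526645186222 ≈ -1.2138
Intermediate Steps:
(41858/17653)/(-10182) - 34119/28114 = (41858*(1/17653))*(-1/10182) - 34119*1/28114 = (41858/17653)*(-1/10182) - 34119/28114 = -20929/89871423 - 34119/28114 = -3066911479243/2526645186222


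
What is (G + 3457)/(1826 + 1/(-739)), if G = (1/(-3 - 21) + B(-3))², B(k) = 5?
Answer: 113998879/59789376 ≈ 1.9067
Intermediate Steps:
G = 14161/576 (G = (1/(-3 - 21) + 5)² = (1/(-24) + 5)² = (-1/24 + 5)² = (119/24)² = 14161/576 ≈ 24.585)
(G + 3457)/(1826 + 1/(-739)) = (14161/576 + 3457)/(1826 + 1/(-739)) = 2005393/(576*(1826 - 1/739)) = 2005393/(576*(1349413/739)) = (2005393/576)*(739/1349413) = 113998879/59789376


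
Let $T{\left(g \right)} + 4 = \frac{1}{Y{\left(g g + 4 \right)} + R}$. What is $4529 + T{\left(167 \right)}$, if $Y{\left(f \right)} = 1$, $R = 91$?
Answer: $\frac{416301}{92} \approx 4525.0$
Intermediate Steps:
$T{\left(g \right)} = - \frac{367}{92}$ ($T{\left(g \right)} = -4 + \frac{1}{1 + 91} = -4 + \frac{1}{92} = - \frac{367}{92}$)
$4529 + T{\left(167 \right)} = 4529 - \frac{367}{92} = \frac{416301}{92}$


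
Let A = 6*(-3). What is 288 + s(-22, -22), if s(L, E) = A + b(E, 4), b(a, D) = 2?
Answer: 272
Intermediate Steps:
A = -18
s(L, E) = -16 (s(L, E) = -18 + 2 = -16)
288 + s(-22, -22) = 288 - 16 = 272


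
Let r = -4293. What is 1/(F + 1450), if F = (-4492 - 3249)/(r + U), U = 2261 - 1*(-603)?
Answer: 1429/2079791 ≈ 0.00068709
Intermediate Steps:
U = 2864 (U = 2261 + 603 = 2864)
F = 7741/1429 (F = (-4492 - 3249)/(-4293 + 2864) = -7741/(-1429) = -7741*(-1/1429) = 7741/1429 ≈ 5.4171)
1/(F + 1450) = 1/(7741/1429 + 1450) = 1/(2079791/1429) = 1429/2079791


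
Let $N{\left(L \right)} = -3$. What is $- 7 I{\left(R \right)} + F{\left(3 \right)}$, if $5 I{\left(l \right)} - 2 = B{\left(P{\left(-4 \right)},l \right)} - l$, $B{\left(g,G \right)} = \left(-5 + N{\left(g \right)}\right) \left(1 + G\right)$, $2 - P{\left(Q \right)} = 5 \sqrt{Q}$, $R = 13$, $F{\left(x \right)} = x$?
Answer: $\frac{876}{5} \approx 175.2$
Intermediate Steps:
$P{\left(Q \right)} = 2 - 5 \sqrt{Q}$
$B{\left(g,G \right)} = -8 - 8 G$ ($B{\left(g,G \right)} = \left(-5 - 3\right) \left(1 + G\right) = - 8 \left(1 + G\right) = -8 - 8 G$)
$I{\left(l \right)} = - \frac{6}{5} - \frac{9 l}{5}$ ($I{\left(l \right)} = \frac{2}{5} + \frac{\left(-8 - 8 l\right) - l}{5} = \frac{2}{5} + \frac{-8 - 9 l}{5} = \frac{2}{5} - \left(\frac{8}{5} + \frac{9 l}{5}\right) = - \frac{6}{5} - \frac{9 l}{5}$)
$- 7 I{\left(R \right)} + F{\left(3 \right)} = - 7 \left(- \frac{6}{5} - \frac{117}{5}\right) + 3 = \left(-7\right) \left(- \frac{123}{5}\right) + 3 = \frac{861}{5} + 3 = \frac{876}{5}$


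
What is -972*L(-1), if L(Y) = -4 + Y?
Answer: 4860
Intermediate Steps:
-972*L(-1) = -972*(-4 - 1) = -972*(-5) = 4860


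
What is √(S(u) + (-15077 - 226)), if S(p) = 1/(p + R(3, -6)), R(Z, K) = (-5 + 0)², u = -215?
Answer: I*√552438490/190 ≈ 123.71*I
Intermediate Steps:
R(Z, K) = 25 (R(Z, K) = (-5)² = 25)
S(p) = 1/(25 + p) (S(p) = 1/(p + 25) = 1/(25 + p))
√(S(u) + (-15077 - 226)) = √(1/(25 - 215) + (-15077 - 226)) = √(1/(-190) - 15303) = √(-1/190 - 15303) = √(-2907571/190) = I*√552438490/190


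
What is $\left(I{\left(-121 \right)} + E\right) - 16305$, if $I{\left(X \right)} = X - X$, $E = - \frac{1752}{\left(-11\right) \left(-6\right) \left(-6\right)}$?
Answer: $- \frac{537919}{33} \approx -16301.0$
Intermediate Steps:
$E = \frac{146}{33}$ ($E = - \frac{1752}{66 \left(-6\right)} = - \frac{1752}{-396} = \left(-1752\right) \left(- \frac{1}{396}\right) = \frac{146}{33} \approx 4.4242$)
$I{\left(X \right)} = 0$
$\left(I{\left(-121 \right)} + E\right) - 16305 = \left(0 + \frac{146}{33}\right) - 16305 = \frac{146}{33} - 16305 = - \frac{537919}{33}$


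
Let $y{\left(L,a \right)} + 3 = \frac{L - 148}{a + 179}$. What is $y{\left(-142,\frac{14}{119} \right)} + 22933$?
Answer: $\frac{481496}{21} \approx 22928.0$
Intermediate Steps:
$y{\left(L,a \right)} = -3 + \frac{-148 + L}{179 + a}$ ($y{\left(L,a \right)} = -3 + \frac{L - 148}{a + 179} = -3 + \frac{-148 + L}{179 + a}$)
$y{\left(-142,\frac{14}{119} \right)} + 22933 = \frac{-685 - 142 - 3 \cdot \frac{14}{119}}{179 + \frac{14}{119}} + 22933 = \frac{-685 - 142 - 3 \cdot 14 \cdot \frac{1}{119}}{179 + 14 \cdot \frac{1}{119}} + 22933 = \frac{-685 - 142 - \frac{6}{17}}{179 + \frac{2}{17}} + 22933 = \frac{-685 - 142 - \frac{6}{17}}{\frac{3045}{17}} + 22933 = \frac{17}{3045} \left(- \frac{14065}{17}\right) + 22933 = - \frac{97}{21} + 22933 = \frac{481496}{21}$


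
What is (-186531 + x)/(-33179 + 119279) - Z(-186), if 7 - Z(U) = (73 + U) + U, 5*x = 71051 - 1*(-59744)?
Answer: -6626743/21525 ≈ -307.86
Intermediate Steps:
x = 26159 (x = (71051 - 1*(-59744))/5 = (71051 + 59744)/5 = (⅕)*130795 = 26159)
Z(U) = -66 - 2*U (Z(U) = 7 - ((73 + U) + U) = 7 - (73 + 2*U) = 7 + (-73 - 2*U) = -66 - 2*U)
(-186531 + x)/(-33179 + 119279) - Z(-186) = (-186531 + 26159)/(-33179 + 119279) - (-66 - 2*(-186)) = -160372/86100 - (-66 + 372) = -160372*1/86100 - 1*306 = -40093/21525 - 306 = -6626743/21525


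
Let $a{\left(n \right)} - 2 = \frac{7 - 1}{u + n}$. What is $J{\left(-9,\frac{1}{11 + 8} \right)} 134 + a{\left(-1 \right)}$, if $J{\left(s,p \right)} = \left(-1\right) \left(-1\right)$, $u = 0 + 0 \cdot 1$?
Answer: $130$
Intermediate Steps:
$u = 0$ ($u = 0 + 0 = 0$)
$a{\left(n \right)} = 2 + \frac{6}{n}$ ($a{\left(n \right)} = 2 + \frac{7 - 1}{0 + n} = 2 + \frac{6}{n}$)
$J{\left(s,p \right)} = 1$
$J{\left(-9,\frac{1}{11 + 8} \right)} 134 + a{\left(-1 \right)} = 1 \cdot 134 + \left(2 + \frac{6}{-1}\right) = 134 + \left(2 + 6 \left(-1\right)\right) = 134 + \left(2 - 6\right) = 134 - 4 = 130$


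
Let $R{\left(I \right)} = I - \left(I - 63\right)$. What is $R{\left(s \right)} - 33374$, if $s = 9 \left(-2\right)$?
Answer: $-33311$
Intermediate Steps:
$s = -18$
$R{\left(I \right)} = 63$ ($R{\left(I \right)} = I - \left(-63 + I\right) = 63$)
$R{\left(s \right)} - 33374 = 63 - 33374 = -33311$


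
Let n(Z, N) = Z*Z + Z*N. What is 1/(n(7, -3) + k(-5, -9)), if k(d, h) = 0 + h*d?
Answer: 1/73 ≈ 0.013699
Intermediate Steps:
n(Z, N) = Z² + N*Z
k(d, h) = d*h (k(d, h) = 0 + d*h = d*h)
1/(n(7, -3) + k(-5, -9)) = 1/(7*(-3 + 7) - 5*(-9)) = 1/(7*4 + 45) = 1/(28 + 45) = 1/73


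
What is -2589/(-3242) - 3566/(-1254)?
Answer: 7403789/2032734 ≈ 3.6423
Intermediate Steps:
-2589/(-3242) - 3566/(-1254) = -2589*(-1/3242) - 3566*(-1/1254) = 2589/3242 + 1783/627 = 7403789/2032734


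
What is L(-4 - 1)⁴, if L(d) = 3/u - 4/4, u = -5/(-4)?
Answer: 2401/625 ≈ 3.8416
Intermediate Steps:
u = 5/4 (u = -5*(-¼) = 5/4 ≈ 1.2500)
L(d) = 7/5 (L(d) = 3/(5/4) - 4/4 = 3*(⅘) - 4*¼ = 12/5 - 1 = 7/5)
L(-4 - 1)⁴ = (7/5)⁴ = 2401/625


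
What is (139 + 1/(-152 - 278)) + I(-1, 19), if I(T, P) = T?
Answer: 59339/430 ≈ 138.00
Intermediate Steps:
(139 + 1/(-152 - 278)) + I(-1, 19) = (139 + 1/(-152 - 278)) - 1 = (139 + 1/(-430)) - 1 = (139 - 1/430) - 1 = 59769/430 - 1 = 59339/430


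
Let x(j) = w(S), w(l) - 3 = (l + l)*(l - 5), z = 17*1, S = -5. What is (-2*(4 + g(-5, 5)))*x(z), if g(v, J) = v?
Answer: 206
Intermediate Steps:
z = 17
w(l) = 3 + 2*l*(-5 + l) (w(l) = 3 + (l + l)*(l - 5) = 3 + (2*l)*(-5 + l) = 3 + 2*l*(-5 + l))
x(j) = 103 (x(j) = 3 - 10*(-5) + 2*(-5)² = 3 + 50 + 2*25 = 3 + 50 + 50 = 103)
(-2*(4 + g(-5, 5)))*x(z) = -2*(4 - 5)*103 = -2*(-1)*103 = 2*103 = 206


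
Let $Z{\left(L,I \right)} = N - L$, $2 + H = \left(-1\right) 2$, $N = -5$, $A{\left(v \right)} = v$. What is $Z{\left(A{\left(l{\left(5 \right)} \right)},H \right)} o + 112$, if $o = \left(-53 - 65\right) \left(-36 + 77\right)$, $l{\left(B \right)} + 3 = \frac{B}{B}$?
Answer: $14626$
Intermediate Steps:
$l{\left(B \right)} = -2$ ($l{\left(B \right)} = -3 + \frac{B}{B} = -3 + 1 = -2$)
$H = -4$ ($H = -2 - 2 = -4$)
$Z{\left(L,I \right)} = -5 - L$
$o = -4838$ ($o = \left(-118\right) 41 = -4838$)
$Z{\left(A{\left(l{\left(5 \right)} \right)},H \right)} o + 112 = \left(-5 - -2\right) \left(-4838\right) + 112 = \left(-5 + 2\right) \left(-4838\right) + 112 = \left(-3\right) \left(-4838\right) + 112 = 14514 + 112 = 14626$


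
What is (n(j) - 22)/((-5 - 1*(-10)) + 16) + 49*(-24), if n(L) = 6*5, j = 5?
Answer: -24688/21 ≈ -1175.6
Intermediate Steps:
n(L) = 30
(n(j) - 22)/((-5 - 1*(-10)) + 16) + 49*(-24) = (30 - 22)/((-5 - 1*(-10)) + 16) + 49*(-24) = 8/((-5 + 10) + 16) - 1176 = 8/(5 + 16) - 1176 = 8/21 - 1176 = -24688/21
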